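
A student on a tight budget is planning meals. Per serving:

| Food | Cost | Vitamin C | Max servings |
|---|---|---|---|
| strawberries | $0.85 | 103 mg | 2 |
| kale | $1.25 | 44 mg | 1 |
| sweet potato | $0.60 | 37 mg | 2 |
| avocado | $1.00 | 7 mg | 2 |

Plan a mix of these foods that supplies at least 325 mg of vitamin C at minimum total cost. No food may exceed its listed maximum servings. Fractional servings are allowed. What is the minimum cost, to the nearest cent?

Cost per mg of vitamin C: strawberries $0.0083, sweet potato $0.0162, kale $0.0284, avocado $0.1429.
Take 2 servings of strawberries: +206.0 mg vitamin C for $1.70 (total $1.70, still need 119.0 mg).
Take 2 servings of sweet potato: +74.0 mg vitamin C for $1.20 (total $2.90, still need 45.0 mg).
Take 1 serving of kale: +44.0 mg vitamin C for $1.25 (total $4.15, still need 1.0 mg).
Take 0.1429 servings of avocado: +1.0 mg vitamin C for $0.14 (total $4.29, still need 0.0 mg).
Filling from the cheapest source first is optimal under one linear minimum: $4.29.

$4.29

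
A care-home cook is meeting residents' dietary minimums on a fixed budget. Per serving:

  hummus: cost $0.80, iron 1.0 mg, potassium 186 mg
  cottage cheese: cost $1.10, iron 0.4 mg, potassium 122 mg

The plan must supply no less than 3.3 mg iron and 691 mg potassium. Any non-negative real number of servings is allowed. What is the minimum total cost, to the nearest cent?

hummus only: max(3.3/1.0, 691/186) = 3.715 servings → $2.97.
cottage cheese only: max(3.3/0.4, 691/122) = 8.25 servings → $9.07.
hummus + cottage cheese with both tight: 2.651 servings and 1.622 servings → $3.91.
The minimum over all feasible corners is $2.97.

$2.97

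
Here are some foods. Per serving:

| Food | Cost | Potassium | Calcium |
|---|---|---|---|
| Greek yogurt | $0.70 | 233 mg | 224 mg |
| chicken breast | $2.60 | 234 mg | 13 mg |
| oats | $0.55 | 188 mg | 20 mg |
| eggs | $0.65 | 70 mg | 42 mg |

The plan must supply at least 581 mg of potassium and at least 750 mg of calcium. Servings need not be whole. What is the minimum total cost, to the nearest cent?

Compare the cost at each extreme point of the feasible region.
Greek yogurt only: max(581/233, 750/224) = 3.348 servings → $2.34.
chicken breast only: max(581/234, 750/13) = 57.69 servings → $150.00.
oats only: max(581/188, 750/20) = 37.5 servings → $20.62.
eggs only: max(581/70, 750/42) = 17.86 servings → $11.61.
Greek yogurt + chicken breast with both targets exact would need a negative amount; discard.
Greek yogurt + oats: intersection lies outside the first quadrant.
Greek yogurt + eggs: the both-tight solution has a negative serving — not a feasible corner.
chicken breast + oats with both targets exact would need a negative amount; discard.
chicken breast + eggs: the both-tight solution has a negative serving — not a feasible corner.
oats + eggs: the both-tight solution has a negative serving — not a feasible corner.
So the least-cost plan costs $2.34.

$2.34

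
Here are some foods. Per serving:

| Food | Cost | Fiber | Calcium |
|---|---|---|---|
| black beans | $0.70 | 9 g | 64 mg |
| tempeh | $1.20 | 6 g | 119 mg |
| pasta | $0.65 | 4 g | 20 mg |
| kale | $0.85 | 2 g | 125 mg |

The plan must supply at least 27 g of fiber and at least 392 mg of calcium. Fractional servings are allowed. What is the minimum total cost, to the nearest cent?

Check every corner: each single food scaled to meet both minima, and each pair solved so both constraints bind.
black beans only: max(27/9, 392/64) = 6.125 servings → $4.29.
tempeh only: max(27/6, 392/119) = 4.5 servings → $5.40.
pasta only: max(27/4, 392/20) = 19.6 servings → $12.74.
kale only: max(27/2, 392/125) = 13.5 servings → $11.47.
black beans + tempeh with both tight: 1.253 servings and 2.62 servings → $4.02.
black beans + pasta: intersection lies outside the first quadrant.
black beans + kale with both tight: 2.599 servings and 1.805 servings → $3.35.
tempeh + pasta with both tight: 2.888 servings and 2.419 servings → $5.04.
tempeh + kale with both targets exact would need a negative amount; discard.
pasta + kale with both tight: 5.633 servings and 2.235 servings → $5.56.
So the least-cost plan costs $3.35.

$3.35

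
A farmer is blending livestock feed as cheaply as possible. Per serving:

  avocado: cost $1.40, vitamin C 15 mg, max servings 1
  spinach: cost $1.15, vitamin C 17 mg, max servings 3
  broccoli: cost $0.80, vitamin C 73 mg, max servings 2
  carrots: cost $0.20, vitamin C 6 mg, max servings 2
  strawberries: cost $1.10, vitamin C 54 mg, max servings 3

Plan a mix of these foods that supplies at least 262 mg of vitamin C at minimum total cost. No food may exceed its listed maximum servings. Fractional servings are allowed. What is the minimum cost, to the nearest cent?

$3.96

Cost per mg of vitamin C: broccoli $0.0110, strawberries $0.0204, carrots $0.0333, spinach $0.0676, avocado $0.0933.
Take 2 servings of broccoli: +146.0 mg vitamin C for $1.60 (total $1.60, still need 116.0 mg).
Take 2.148 servings of strawberries: +116.0 mg vitamin C for $2.36 (total $3.96, still need 0.0 mg).
Greedy by cheapest-per-mg is optimal for a single linear constraint, so the minimum cost is $3.96.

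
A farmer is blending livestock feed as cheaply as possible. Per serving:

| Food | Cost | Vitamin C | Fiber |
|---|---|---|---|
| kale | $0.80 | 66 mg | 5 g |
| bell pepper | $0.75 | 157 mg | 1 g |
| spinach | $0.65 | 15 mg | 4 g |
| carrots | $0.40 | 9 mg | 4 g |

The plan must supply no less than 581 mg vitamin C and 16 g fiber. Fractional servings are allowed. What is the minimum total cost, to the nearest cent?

$3.89

Check every corner: each single food scaled to meet both minima, and each pair solved so both constraints bind.
kale only: max(581/66, 16/5) = 8.803 servings → $7.04.
bell pepper only: max(581/157, 16/1) = 16 servings → $12.00.
spinach only: max(581/15, 16/4) = 38.73 servings → $25.18.
carrots only: max(581/9, 16/4) = 64.56 servings → $25.82.
kale + bell pepper with both tight: 2.686 servings and 2.572 servings → $4.08.
kale + spinach: intersection lies outside the first quadrant.
kale + carrots: the both-tight solution has a negative serving — not a feasible corner.
bell pepper + spinach with both tight: 3.4 servings and 3.15 servings → $4.60.
bell pepper + carrots with both tight: 3.522 servings and 3.12 servings → $3.89.
spinach + carrots with both targets exact would need a negative amount; discard.
Cheapest feasible corner: $3.89.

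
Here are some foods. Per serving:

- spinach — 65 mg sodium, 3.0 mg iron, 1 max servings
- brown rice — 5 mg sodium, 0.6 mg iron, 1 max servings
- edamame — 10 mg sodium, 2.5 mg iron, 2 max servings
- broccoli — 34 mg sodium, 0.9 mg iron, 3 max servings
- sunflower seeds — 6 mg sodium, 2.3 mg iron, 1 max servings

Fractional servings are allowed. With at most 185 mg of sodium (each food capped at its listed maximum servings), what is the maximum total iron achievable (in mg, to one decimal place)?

Iron per mg sodium: sunflower seeds 0.3833, edamame 0.25, brown rice 0.12, spinach 0.04615, broccoli 0.02647.
Take 1 serving of sunflower seeds: uses 6 mg sodium, +2.3 mg iron (running total 2.3 mg).
Take 2 servings of edamame: uses 20 mg sodium, +5.0 mg iron (running total 7.3 mg).
Take 1 serving of brown rice: uses 5 mg sodium, +0.6 mg iron (running total 7.9 mg).
Take 1 serving of spinach: uses 65 mg sodium, +3.0 mg iron (running total 10.9 mg).
Take 2.618 servings of broccoli: uses 89 mg sodium, +2.4 mg iron (running total 13.3 mg).
Filling greedily by iron-per-mg sodium is optimal for one linear limit, giving 13.3 mg.

13.3 mg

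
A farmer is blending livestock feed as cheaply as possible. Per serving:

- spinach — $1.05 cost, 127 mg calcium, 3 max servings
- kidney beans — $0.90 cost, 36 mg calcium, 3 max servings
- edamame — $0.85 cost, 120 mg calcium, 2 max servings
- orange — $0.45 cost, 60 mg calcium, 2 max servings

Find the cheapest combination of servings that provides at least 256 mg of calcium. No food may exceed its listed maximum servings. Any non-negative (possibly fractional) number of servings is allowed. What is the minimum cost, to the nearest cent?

$1.82

Cost per mg of calcium: edamame $0.0071, orange $0.0075, spinach $0.0083, kidney beans $0.0250.
Take 2 servings of edamame: +240.0 mg calcium for $1.70 (total $1.70, still need 16.0 mg).
Take 0.2667 servings of orange: +16.0 mg calcium for $0.12 (total $1.82, still need 0.0 mg).
Greedy by cheapest-per-mg is optimal for a single linear constraint, so the minimum cost is $1.82.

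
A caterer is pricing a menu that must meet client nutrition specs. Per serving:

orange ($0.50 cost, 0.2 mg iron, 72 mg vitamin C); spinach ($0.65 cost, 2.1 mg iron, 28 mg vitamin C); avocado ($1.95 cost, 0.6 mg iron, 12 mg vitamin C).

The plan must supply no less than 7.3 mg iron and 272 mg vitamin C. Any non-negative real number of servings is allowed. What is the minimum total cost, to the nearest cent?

orange only: max(7.3/0.2, 272/72) = 36.5 servings → $18.25.
spinach only: max(7.3/2.1, 272/28) = 9.714 servings → $6.31.
avocado only: max(7.3/0.6, 272/12) = 22.67 servings → $44.20.
orange + spinach with both tight: 2.519 servings and 3.236 servings → $3.36.
orange + avocado with both tight: 1.853 servings and 11.55 servings → $23.45.
spinach + avocado: intersection lies outside the first quadrant.
The minimum over all feasible corners is $3.36.

$3.36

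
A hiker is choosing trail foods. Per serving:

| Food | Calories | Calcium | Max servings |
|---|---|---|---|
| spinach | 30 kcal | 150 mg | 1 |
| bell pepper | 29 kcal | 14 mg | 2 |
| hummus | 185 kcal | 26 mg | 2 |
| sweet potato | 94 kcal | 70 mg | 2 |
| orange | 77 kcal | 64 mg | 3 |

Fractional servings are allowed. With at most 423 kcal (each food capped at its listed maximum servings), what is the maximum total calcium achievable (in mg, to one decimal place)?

462.6 mg

Calcium per kcal: spinach 5, orange 0.8312, sweet potato 0.7447, bell pepper 0.4828, hummus 0.1405.
Take 1 serving of spinach: uses 30 kcal, +150.0 mg calcium (running total 150.0 mg).
Take 3 servings of orange: uses 231 kcal, +192.0 mg calcium (running total 342.0 mg).
Take 1.723 servings of sweet potato: uses 162 kcal, +120.6 mg calcium (running total 462.6 mg).
Filling greedily by calcium-per-kcal is optimal for one linear limit, giving 462.6 mg.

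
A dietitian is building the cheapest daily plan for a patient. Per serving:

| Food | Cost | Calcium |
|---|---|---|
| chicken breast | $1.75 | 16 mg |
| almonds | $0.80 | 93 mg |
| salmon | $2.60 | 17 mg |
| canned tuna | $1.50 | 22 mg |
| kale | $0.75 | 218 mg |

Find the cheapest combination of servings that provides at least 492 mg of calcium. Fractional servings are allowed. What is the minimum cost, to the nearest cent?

$1.69

Cost per mg of calcium: kale $0.0034, almonds $0.0086, canned tuna $0.0682, chicken breast $0.1094, salmon $0.1529.
With no serving limits, use only kale: 492 mg / 218 mg = 2.257 servings × $0.75 = $1.69.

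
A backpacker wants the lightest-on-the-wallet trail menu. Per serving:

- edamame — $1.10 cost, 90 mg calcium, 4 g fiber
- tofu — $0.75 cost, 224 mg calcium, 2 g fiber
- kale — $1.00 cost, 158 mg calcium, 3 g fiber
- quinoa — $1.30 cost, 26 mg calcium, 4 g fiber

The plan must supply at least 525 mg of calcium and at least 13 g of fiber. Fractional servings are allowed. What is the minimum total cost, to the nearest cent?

$3.83

With two linear requirements the optimum uses one or two foods; enumerate the corners.
edamame only: max(525/90, 13/4) = 5.833 servings → $6.42.
tofu only: max(525/224, 13/2) = 6.5 servings → $4.88.
kale only: max(525/158, 13/3) = 4.333 servings → $4.33.
quinoa only: max(525/26, 13/4) = 20.19 servings → $26.25.
edamame + tofu with both tight: 2.601 servings and 1.299 servings → $3.83.
edamame + kale with both tight: 1.323 servings and 2.569 servings → $4.02.
edamame + quinoa: intersection lies outside the first quadrant.
tofu + kale: the both-tight solution has a negative serving — not a feasible corner.
tofu + quinoa with both tight: 2.088 servings and 2.206 servings → $4.43.
kale + quinoa with both tight: 3.181 servings and 0.8646 servings → $4.30.
The minimum over all feasible corners is $3.83.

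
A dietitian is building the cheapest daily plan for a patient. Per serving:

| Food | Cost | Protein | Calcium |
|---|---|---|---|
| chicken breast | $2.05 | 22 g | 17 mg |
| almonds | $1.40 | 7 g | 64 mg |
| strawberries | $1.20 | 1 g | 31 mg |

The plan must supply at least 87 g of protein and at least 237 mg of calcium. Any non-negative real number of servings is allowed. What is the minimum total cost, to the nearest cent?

$10.27

At the optimum either one food covers both requirements or two foods hit both targets exactly; no other combination can be cheaper.
chicken breast only: max(87/22, 237/17) = 13.94 servings → $28.58.
almonds only: max(87/7, 237/64) = 12.43 servings → $17.40.
strawberries only: max(87/1, 237/31) = 87 servings → $104.40.
chicken breast + almonds with both tight: 3.033 servings and 2.898 servings → $10.27.
chicken breast + strawberries with both tight: 3.699 servings and 5.617 servings → $14.32.
almonds + strawberries with both targets exact would need a negative amount; discard.
The minimum over all feasible corners is $10.27.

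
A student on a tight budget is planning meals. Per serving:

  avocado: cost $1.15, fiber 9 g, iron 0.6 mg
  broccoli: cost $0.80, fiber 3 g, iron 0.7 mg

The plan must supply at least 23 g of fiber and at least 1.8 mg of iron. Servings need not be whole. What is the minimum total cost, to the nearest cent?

Two binding constraints pin down two serving amounts, so the optimal mix uses at most two foods. The candidates are each food alone (scaled to the tighter of fiber/iron) and each pair with both constraints tight.
avocado only: max(23/9, 1.8/0.6) = 3 servings → $3.45.
broccoli only: max(23/3, 1.8/0.7) = 7.667 servings → $6.13.
avocado + broccoli with both tight: 2.378 servings and 0.5333 servings → $3.16.
So the least-cost plan costs $3.16.

$3.16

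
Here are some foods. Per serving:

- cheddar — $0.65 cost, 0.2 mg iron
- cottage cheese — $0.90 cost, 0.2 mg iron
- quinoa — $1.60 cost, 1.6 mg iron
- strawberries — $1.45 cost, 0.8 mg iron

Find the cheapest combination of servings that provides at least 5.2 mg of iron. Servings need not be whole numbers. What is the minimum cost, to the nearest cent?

Cost per mg of iron: quinoa $1.0000, strawberries $1.8125, cheddar $3.2500, cottage cheese $4.5000.
With no serving limits, use only quinoa: 5.2 mg / 1.6 mg = 3.25 servings × $1.60 = $5.20.

$5.20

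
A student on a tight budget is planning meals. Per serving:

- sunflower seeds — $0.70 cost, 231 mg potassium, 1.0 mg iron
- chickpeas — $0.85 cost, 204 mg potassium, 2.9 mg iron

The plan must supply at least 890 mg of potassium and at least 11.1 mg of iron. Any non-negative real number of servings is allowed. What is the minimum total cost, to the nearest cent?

$3.53

For a min-cost LP with two ≥-constraints, a basic feasible solution has at most two positive variables.
sunflower seeds only: max(890/231, 11.1/1.0) = 11.1 servings → $7.77.
chickpeas only: max(890/204, 11.1/2.9) = 4.363 servings → $3.71.
sunflower seeds + chickpeas with both tight: 0.6795 servings and 3.593 servings → $3.53.
Cheapest feasible corner: $3.53.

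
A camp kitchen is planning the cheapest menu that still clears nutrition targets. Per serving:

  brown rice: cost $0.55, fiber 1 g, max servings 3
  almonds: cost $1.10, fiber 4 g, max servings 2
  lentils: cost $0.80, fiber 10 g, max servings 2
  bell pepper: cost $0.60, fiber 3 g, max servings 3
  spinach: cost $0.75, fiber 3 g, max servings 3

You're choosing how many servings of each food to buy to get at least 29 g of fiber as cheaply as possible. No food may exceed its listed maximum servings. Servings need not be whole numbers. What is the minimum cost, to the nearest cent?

$3.40

Cost per g of fiber: lentils $0.0800, bell pepper $0.2000, spinach $0.2500, almonds $0.2750, brown rice $0.5500.
Take 2 servings of lentils: +20.0 g fiber for $1.60 (total $1.60, still need 9.0 g).
Take 3 servings of bell pepper: +9.0 g fiber for $1.80 (total $3.40, still need 0.0 g).
Filling from the cheapest source first is optimal under one linear minimum: $3.40.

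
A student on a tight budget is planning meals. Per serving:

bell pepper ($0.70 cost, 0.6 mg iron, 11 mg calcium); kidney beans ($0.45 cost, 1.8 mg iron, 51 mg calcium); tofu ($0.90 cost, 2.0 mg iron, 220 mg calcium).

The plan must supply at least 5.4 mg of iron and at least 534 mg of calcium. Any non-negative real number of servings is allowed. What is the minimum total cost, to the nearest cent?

$2.28

Two binding constraints pin down two serving amounts, so the optimal mix uses at most two foods. The candidates are each food alone (scaled to the tighter of iron/calcium) and each pair with both constraints tight.
bell pepper only: max(5.4/0.6, 534/11) = 48.55 servings → $33.98.
kidney beans only: max(5.4/1.8, 534/51) = 10.47 servings → $4.71.
tofu only: max(5.4/2.0, 534/220) = 2.7 servings → $2.43.
bell pepper + kidney beans: the both-tight solution has a negative serving — not a feasible corner.
bell pepper + tofu with both tight: 1.091 servings and 2.373 servings → $2.90.
kidney beans + tofu with both tight: 0.4082 servings and 2.333 servings → $2.28.
So the least-cost plan costs $2.28.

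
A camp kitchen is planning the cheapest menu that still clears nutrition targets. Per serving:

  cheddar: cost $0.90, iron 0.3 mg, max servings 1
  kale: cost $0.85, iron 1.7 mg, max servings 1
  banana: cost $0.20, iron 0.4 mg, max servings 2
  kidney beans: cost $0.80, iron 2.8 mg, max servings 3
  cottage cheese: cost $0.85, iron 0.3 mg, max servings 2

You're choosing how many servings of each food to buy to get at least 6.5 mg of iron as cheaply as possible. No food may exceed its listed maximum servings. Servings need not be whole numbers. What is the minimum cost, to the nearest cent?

Cost per mg of iron: kidney beans $0.2857, kale $0.5000, banana $0.5000, cottage cheese $2.8333, cheddar $3.0000.
Take 2.321 servings of kidney beans: +6.5 mg iron for $1.86 (total $1.86, still need 0.0 mg).
Filling from the cheapest source first is optimal under one linear minimum: $1.86.

$1.86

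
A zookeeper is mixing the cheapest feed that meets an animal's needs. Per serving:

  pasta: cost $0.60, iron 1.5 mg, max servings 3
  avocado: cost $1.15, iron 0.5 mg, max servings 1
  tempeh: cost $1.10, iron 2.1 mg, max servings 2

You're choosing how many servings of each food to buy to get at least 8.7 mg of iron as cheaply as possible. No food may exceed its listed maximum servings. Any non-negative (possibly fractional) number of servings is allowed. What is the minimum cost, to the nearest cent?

$4.00

Cost per mg of iron: pasta $0.4000, tempeh $0.5238, avocado $2.3000.
Take 3 servings of pasta: +4.5 mg iron for $1.80 (total $1.80, still need 4.2 mg).
Take 2 servings of tempeh: +4.2 mg iron for $2.20 (total $4.00, still need 0.0 mg).
Filling from the cheapest source first is optimal under one linear minimum: $4.00.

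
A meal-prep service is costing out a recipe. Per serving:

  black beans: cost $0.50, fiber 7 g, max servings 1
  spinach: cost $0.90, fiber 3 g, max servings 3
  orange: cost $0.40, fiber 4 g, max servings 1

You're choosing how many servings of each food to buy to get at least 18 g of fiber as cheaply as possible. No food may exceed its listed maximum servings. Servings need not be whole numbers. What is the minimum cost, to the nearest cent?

$3.00

Cost per g of fiber: black beans $0.0714, orange $0.1000, spinach $0.3000.
Take 1 serving of black beans: +7.0 g fiber for $0.50 (total $0.50, still need 11.0 g).
Take 1 serving of orange: +4.0 g fiber for $0.40 (total $0.90, still need 7.0 g).
Take 2.333 servings of spinach: +7.0 g fiber for $2.10 (total $3.00, still need 0.0 g).
Greedy by cheapest-per-g is optimal for a single linear constraint, so the minimum cost is $3.00.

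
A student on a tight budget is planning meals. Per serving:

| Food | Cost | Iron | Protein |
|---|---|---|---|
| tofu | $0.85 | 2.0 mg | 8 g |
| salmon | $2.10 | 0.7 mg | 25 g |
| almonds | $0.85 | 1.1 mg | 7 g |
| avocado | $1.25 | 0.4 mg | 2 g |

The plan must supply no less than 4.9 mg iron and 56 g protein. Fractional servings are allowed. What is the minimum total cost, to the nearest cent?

An LP optimum is at a vertex; with two nutrient constraints at most two foods are used. Check each candidate.
tofu only: max(4.9/2.0, 56/8) = 7 servings → $5.95.
salmon only: max(4.9/0.7, 56/25) = 7 servings → $14.70.
almonds only: max(4.9/1.1, 56/7) = 8 servings → $6.80.
avocado only: max(4.9/0.4, 56/2) = 28 servings → $35.00.
tofu + salmon with both tight: 1.876 servings and 1.64 servings → $5.04.
tofu + almonds with both targets exact would need a negative amount; discard.
tofu + avocado: the both-tight solution has a negative serving — not a feasible corner.
salmon + almonds with both tight: 1.208 servings and 3.686 servings → $5.67.
salmon + avocado with both tight: 1.465 servings and 9.686 servings → $15.18.
almonds + avocado: the both-tight solution has a negative serving — not a feasible corner.
The minimum over all feasible corners is $5.04.

$5.04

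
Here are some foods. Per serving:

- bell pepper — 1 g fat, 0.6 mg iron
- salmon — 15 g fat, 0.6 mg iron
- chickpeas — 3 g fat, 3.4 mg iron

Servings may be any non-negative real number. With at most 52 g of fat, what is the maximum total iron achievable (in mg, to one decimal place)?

Iron per g fat: chickpeas 1.133, bell pepper 0.6, salmon 0.04.
With no serving limits, spend the whole fat allowance on chickpeas: 52 g / 3 g × 3.4 mg = 58.9 mg.

58.9 mg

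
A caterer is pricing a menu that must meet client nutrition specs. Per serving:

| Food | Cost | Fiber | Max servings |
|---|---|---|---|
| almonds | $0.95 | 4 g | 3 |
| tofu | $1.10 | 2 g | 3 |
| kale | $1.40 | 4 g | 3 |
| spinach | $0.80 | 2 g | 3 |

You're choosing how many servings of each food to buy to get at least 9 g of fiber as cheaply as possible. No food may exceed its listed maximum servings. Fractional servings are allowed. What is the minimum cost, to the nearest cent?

Cost per g of fiber: almonds $0.2375, kale $0.3500, spinach $0.4000, tofu $0.5500.
Take 2.25 servings of almonds: +9.0 g fiber for $2.14 (total $2.14, still need 0.0 g).
Greedy by cheapest-per-g is optimal for a single linear constraint, so the minimum cost is $2.14.

$2.14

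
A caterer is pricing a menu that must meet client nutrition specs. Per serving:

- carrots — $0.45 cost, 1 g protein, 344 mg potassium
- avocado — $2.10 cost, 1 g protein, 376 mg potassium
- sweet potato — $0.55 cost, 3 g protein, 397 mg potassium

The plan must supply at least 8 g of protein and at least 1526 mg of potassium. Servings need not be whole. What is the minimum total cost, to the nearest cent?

An LP optimum is at a vertex; with two nutrient constraints at most two foods are used. Check each candidate.
carrots only: max(8/1, 1526/344) = 8 servings → $3.60.
avocado only: max(8/1, 1526/376) = 8 servings → $16.80.
sweet potato only: max(8/3, 1526/397) = 3.844 servings → $2.11.
carrots + avocado: intersection lies outside the first quadrant.
carrots + sweet potato with both tight: 2.208 servings and 1.931 servings → $2.06.
avocado + sweet potato with both tight: 1.918 servings and 2.027 servings → $5.14.
Cheapest feasible corner: $2.06.

$2.06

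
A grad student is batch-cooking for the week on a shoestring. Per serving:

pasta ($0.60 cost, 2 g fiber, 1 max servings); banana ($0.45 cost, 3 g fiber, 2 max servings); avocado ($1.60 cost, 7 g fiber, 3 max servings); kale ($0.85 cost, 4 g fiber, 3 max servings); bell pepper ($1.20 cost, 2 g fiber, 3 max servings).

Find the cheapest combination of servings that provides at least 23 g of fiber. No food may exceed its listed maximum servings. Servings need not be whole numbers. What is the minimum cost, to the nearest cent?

Cost per g of fiber: banana $0.1500, kale $0.2125, avocado $0.2286, pasta $0.3000, bell pepper $0.6000.
Take 2 servings of banana: +6.0 g fiber for $0.90 (total $0.90, still need 17.0 g).
Take 3 servings of kale: +12.0 g fiber for $2.55 (total $3.45, still need 5.0 g).
Take 0.7143 servings of avocado: +5.0 g fiber for $1.14 (total $4.59, still need 0.0 g).
Filling from the cheapest source first is optimal under one linear minimum: $4.59.

$4.59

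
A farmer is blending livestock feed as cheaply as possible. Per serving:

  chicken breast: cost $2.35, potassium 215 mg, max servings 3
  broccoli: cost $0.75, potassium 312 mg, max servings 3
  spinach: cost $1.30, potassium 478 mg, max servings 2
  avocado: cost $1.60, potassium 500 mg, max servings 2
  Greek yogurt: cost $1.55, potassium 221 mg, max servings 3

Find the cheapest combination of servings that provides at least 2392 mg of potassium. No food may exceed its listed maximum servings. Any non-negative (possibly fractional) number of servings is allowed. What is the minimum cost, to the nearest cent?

$6.45

Cost per mg of potassium: broccoli $0.0024, spinach $0.0027, avocado $0.0032, Greek yogurt $0.0070, chicken breast $0.0109.
Take 3 servings of broccoli: +936.0 mg potassium for $2.25 (total $2.25, still need 1456.0 mg).
Take 2 servings of spinach: +956.0 mg potassium for $2.60 (total $4.85, still need 500.0 mg).
Take 1 serving of avocado: +500.0 mg potassium for $1.60 (total $6.45, still need 0.0 mg).
Filling from the cheapest source first is optimal under one linear minimum: $6.45.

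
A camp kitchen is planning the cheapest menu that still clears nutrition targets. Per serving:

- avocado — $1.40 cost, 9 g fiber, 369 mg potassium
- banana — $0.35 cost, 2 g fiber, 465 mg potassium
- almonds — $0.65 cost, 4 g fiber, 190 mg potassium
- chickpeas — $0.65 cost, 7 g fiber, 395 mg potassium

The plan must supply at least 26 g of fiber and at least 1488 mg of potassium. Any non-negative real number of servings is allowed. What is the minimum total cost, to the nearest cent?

Check every corner: each single food scaled to meet both minima, and each pair solved so both constraints bind.
avocado only: max(26/9, 1488/369) = 4.033 servings → $5.65.
banana only: max(26/2, 1488/465) = 13 servings → $4.55.
almonds only: max(26/4, 1488/190) = 7.832 servings → $5.09.
chickpeas only: max(26/7, 1488/395) = 3.767 servings → $2.45.
avocado + banana with both tight: 2.644 servings and 1.102 servings → $4.09.
avocado + almonds: intersection lies outside the first quadrant.
avocado + chickpeas: intersection lies outside the first quadrant.
banana + almonds with both tight: 0.6838 servings and 6.158 servings → $4.24.
banana + chickpeas with both tight: 0.05923 servings and 3.697 servings → $2.42.
almonds + chickpeas: the both-tight solution has a negative serving — not a feasible corner.
So the least-cost plan costs $2.42.

$2.42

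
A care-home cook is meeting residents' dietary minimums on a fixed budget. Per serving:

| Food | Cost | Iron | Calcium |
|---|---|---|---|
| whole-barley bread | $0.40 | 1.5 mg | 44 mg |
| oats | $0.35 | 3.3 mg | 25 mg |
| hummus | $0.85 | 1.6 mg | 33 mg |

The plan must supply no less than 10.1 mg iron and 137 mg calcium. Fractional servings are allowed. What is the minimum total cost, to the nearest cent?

For a min-cost LP with two ≥-constraints, a basic feasible solution has at most two positive variables.
whole-barley bread only: max(10.1/1.5, 137/44) = 6.733 servings → $2.69.
oats only: max(10.1/3.3, 137/25) = 5.48 servings → $1.92.
hummus only: max(10.1/1.6, 137/33) = 6.312 servings → $5.37.
whole-barley bread + oats with both tight: 1.853 servings and 2.218 servings → $1.52.
whole-barley bread + hummus: the both-tight solution has a negative serving — not a feasible corner.
oats + hummus with both tight: 1.656 servings and 2.897 servings → $3.04.
So the least-cost plan costs $1.52.

$1.52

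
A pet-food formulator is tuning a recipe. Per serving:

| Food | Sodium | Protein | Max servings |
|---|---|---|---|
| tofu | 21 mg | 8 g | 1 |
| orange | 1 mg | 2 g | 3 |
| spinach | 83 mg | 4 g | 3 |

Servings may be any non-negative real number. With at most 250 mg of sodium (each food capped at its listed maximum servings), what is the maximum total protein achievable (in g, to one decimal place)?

24.9 g

Protein per mg sodium: orange 2, tofu 0.381, spinach 0.04819.
Take 3 servings of orange: uses 3 mg sodium, +6.0 g protein (running total 6.0 g).
Take 1 serving of tofu: uses 21 mg sodium, +8.0 g protein (running total 14.0 g).
Take 2.723 servings of spinach: uses 226 mg sodium, +10.9 g protein (running total 24.9 g).
Filling greedily by protein-per-mg sodium is optimal for one linear limit, giving 24.9 g.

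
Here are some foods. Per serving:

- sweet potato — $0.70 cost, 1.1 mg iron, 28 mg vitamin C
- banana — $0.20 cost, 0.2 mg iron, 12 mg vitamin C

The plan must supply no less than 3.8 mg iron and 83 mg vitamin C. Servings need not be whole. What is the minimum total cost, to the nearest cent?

For a min-cost LP with two ≥-constraints, a basic feasible solution has at most two positive variables.
sweet potato only: max(3.8/1.1, 83/28) = 3.455 servings → $2.42.
banana only: max(3.8/0.2, 83/12) = 19 servings → $3.80.
sweet potato + banana: the both-tight solution has a negative serving — not a feasible corner.
So the least-cost plan costs $2.42.

$2.42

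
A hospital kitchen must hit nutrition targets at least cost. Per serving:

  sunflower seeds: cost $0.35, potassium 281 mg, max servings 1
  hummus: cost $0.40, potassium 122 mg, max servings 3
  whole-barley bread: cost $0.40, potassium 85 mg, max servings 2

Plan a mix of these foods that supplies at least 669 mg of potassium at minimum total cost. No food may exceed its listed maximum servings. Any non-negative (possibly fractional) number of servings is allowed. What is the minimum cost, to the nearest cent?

$1.65

Cost per mg of potassium: sunflower seeds $0.0012, hummus $0.0033, whole-barley bread $0.0047.
Take 1 serving of sunflower seeds: +281.0 mg potassium for $0.35 (total $0.35, still need 388.0 mg).
Take 3 servings of hummus: +366.0 mg potassium for $1.20 (total $1.55, still need 22.0 mg).
Take 0.2588 servings of whole-barley bread: +22.0 mg potassium for $0.10 (total $1.65, still need 0.0 mg).
Filling from the cheapest source first is optimal under one linear minimum: $1.65.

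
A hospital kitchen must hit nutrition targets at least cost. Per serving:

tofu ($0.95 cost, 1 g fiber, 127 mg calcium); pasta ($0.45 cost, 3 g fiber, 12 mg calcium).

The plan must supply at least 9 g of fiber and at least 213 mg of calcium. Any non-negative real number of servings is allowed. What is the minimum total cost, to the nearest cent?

$2.50

Minimising a linear cost over {fiber ≥ 9, calcium ≥ 213, servings ≥ 0} — the optimum is at a vertex, using one or two foods.
tofu only: max(9/1, 213/127) = 9 servings → $8.55.
pasta only: max(9/3, 213/12) = 17.75 servings → $7.99.
tofu + pasta with both tight: 1.439 servings and 2.52 servings → $2.50.
The minimum over all feasible corners is $2.50.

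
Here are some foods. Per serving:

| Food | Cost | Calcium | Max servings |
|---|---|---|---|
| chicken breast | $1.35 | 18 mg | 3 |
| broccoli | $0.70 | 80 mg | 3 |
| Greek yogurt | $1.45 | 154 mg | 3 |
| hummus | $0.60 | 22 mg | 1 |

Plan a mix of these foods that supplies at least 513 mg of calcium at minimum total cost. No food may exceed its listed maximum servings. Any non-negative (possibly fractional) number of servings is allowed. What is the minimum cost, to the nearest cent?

$4.67

Cost per mg of calcium: broccoli $0.0088, Greek yogurt $0.0094, hummus $0.0273, chicken breast $0.0750.
Take 3 servings of broccoli: +240.0 mg calcium for $2.10 (total $2.10, still need 273.0 mg).
Take 1.773 servings of Greek yogurt: +273.0 mg calcium for $2.57 (total $4.67, still need 0.0 mg).
Greedy by cheapest-per-mg is optimal for a single linear constraint, so the minimum cost is $4.67.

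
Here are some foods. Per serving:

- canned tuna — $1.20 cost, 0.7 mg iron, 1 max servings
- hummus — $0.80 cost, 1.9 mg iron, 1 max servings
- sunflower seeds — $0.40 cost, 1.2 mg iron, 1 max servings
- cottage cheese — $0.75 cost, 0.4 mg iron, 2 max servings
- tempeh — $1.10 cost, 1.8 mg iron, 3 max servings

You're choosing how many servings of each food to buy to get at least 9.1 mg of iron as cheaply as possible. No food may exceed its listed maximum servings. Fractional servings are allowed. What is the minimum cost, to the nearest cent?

Cost per mg of iron: sunflower seeds $0.3333, hummus $0.4211, tempeh $0.6111, canned tuna $1.7143, cottage cheese $1.8750.
Take 1 serving of sunflower seeds: +1.2 mg iron for $0.40 (total $0.40, still need 7.9 mg).
Take 1 serving of hummus: +1.9 mg iron for $0.80 (total $1.20, still need 6.0 mg).
Take 3 servings of tempeh: +5.4 mg iron for $3.30 (total $4.50, still need 0.6 mg).
Take 0.8571 servings of canned tuna: +0.6 mg iron for $1.03 (total $5.53, still need 0.0 mg).
Greedy by cheapest-per-mg is optimal for a single linear constraint, so the minimum cost is $5.53.

$5.53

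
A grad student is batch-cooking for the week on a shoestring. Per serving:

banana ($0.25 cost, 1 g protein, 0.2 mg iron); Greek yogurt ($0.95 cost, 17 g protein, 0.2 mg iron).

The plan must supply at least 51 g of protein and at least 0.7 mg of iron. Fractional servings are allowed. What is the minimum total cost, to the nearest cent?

$2.95

banana only: max(51/1, 0.7/0.2) = 51 servings → $12.75.
Greek yogurt only: max(51/17, 0.7/0.2) = 3.5 servings → $3.33.
banana + Greek yogurt with both tight: 0.5312 servings and 2.969 servings → $2.95.
So the least-cost plan costs $2.95.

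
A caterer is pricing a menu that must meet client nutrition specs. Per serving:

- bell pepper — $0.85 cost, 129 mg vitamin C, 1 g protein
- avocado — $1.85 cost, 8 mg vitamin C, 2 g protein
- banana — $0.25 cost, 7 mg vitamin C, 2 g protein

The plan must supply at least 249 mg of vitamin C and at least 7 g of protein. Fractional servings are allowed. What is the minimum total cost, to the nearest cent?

bell pepper only: max(249/129, 7/1) = 7 servings → $5.95.
avocado only: max(249/8, 7/2) = 31.12 servings → $57.58.
banana only: max(249/7, 7/2) = 35.57 servings → $8.89.
bell pepper + avocado with both tight: 1.768 servings and 2.616 servings → $6.34.
bell pepper + banana with both tight: 1.789 servings and 2.606 servings → $2.17.
avocado + banana: the both-tight solution has a negative serving — not a feasible corner.
So the least-cost plan costs $2.17.

$2.17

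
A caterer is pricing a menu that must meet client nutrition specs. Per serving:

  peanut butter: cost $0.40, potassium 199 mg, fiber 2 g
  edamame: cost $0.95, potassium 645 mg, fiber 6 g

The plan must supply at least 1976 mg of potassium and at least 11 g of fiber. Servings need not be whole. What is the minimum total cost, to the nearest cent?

peanut butter only: max(1976/199, 11/2) = 9.93 servings → $3.97.
edamame only: max(1976/645, 11/6) = 3.064 servings → $2.91.
peanut butter + edamame: intersection lies outside the first quadrant.
So the least-cost plan costs $2.91.

$2.91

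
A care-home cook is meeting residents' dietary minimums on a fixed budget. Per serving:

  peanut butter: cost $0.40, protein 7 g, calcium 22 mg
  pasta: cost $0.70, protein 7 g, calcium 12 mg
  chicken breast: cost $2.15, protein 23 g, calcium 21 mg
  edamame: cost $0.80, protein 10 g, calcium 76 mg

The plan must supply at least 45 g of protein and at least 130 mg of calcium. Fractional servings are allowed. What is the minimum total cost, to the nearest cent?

$2.57

peanut butter only: max(45/7, 130/22) = 6.429 servings → $2.57.
pasta only: max(45/7, 130/12) = 10.83 servings → $7.58.
chicken breast only: max(45/23, 130/21) = 6.19 servings → $13.31.
edamame only: max(45/10, 130/76) = 4.5 servings → $3.60.
peanut butter + pasta with both tight: 5.286 servings and 1.143 servings → $2.91.
peanut butter + chicken breast with both tight: 5.696 servings and 0.2228 servings → $2.76.
peanut butter + edamame: the both-tight solution has a negative serving — not a feasible corner.
pasta + chicken breast with both targets exact would need a negative amount; discard.
pasta + edamame with both tight: 5.146 servings and 0.8981 servings → $4.32.
chicken breast + edamame with both tight: 1.378 servings and 1.33 servings → $4.03.
So the least-cost plan costs $2.57.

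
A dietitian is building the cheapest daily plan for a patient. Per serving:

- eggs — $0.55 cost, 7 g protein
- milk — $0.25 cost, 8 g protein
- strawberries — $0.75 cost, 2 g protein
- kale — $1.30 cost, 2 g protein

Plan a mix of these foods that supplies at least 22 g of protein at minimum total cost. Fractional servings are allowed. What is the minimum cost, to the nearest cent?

$0.69

Cost per g of protein: milk $0.0312, eggs $0.0786, strawberries $0.3750, kale $0.6500.
With no serving limits, use only milk: 22 g / 8 g = 2.75 servings × $0.25 = $0.69.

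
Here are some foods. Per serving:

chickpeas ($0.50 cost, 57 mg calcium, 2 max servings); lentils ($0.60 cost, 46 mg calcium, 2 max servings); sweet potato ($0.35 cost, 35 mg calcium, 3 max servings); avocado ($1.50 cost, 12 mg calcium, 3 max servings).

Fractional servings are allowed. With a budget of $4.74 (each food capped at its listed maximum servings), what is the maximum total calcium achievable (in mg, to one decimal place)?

322.9 mg

Calcium per dollar: chickpeas 114, sweet potato 100, lentils 76.67, avocado 8.
Take 2 servings of chickpeas: spends $1.00, +114.0 mg calcium (running total 114.0 mg).
Take 3 servings of sweet potato: spends $1.05, +105.0 mg calcium (running total 219.0 mg).
Take 2 servings of lentils: spends $1.20, +92.0 mg calcium (running total 311.0 mg).
Take 0.9933 servings of avocado: spends $1.49, +11.9 mg calcium (running total 322.9 mg).
Greedy by best ratio exhausts the cost allowance optimally: 322.9 mg.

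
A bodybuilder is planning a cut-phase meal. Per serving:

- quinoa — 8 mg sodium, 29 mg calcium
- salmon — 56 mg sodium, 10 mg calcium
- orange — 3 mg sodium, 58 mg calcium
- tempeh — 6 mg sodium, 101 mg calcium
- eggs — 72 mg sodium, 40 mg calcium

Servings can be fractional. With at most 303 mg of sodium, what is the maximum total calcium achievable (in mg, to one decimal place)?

5858.0 mg

Calcium per mg sodium: orange 19.33, tempeh 16.83, quinoa 3.625, eggs 0.5556, salmon 0.1786.
With no serving limits, spend the whole sodium allowance on orange: 303 mg / 3 mg × 58 mg = 5858.0 mg.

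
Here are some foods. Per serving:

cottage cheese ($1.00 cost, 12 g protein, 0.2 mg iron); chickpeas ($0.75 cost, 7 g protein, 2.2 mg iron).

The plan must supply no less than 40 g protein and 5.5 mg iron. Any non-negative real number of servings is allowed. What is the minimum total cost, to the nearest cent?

Two binding constraints pin down two serving amounts, so the optimal mix uses at most two foods. The candidates are each food alone (scaled to the tighter of protein/iron) and each pair with both constraints tight.
cottage cheese only: max(40/12, 5.5/0.2) = 27.5 servings → $27.50.
chickpeas only: max(40/7, 5.5/2.2) = 5.714 servings → $4.29.
cottage cheese + chickpeas with both tight: 1.98 servings and 2.32 servings → $3.72.
So the least-cost plan costs $3.72.

$3.72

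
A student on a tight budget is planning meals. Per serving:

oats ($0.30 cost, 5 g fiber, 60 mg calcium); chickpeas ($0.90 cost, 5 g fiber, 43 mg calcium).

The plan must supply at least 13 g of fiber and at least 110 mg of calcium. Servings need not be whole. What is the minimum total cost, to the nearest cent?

$0.78

The cheapest plan sits at a corner of the feasible region — with two constraints it uses at most two foods.
oats only: max(13/5, 110/60) = 2.6 servings → $0.78.
chickpeas only: max(13/5, 110/43) = 2.6 servings → $2.34.
oats + chickpeas: intersection lies outside the first quadrant.
The minimum over all feasible corners is $0.78.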